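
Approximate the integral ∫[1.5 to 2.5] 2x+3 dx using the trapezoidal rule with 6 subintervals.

f(x) = 2x+3
a = 1.5, b = 2.5, n = 6
h = (b - a)/n = 0.166667

Trapezoidal rule: (h/2)[f(x₀) + 2f(x₁) + 2f(x₂) + ... + f(xₙ)]

x_0 = 1.5000, f(x_0) = 6.000000, coefficient = 1
x_1 = 1.6667, f(x_1) = 6.333333, coefficient = 2
x_2 = 1.8333, f(x_2) = 6.666667, coefficient = 2
x_3 = 2.0000, f(x_3) = 7.000000, coefficient = 2
x_4 = 2.1667, f(x_4) = 7.333333, coefficient = 2
x_5 = 2.3333, f(x_5) = 7.666667, coefficient = 2
x_6 = 2.5000, f(x_6) = 8.000000, coefficient = 1

I ≈ (0.166667/2) × 84.000000 = 7.000000
Exact value: 7.000000
Error: 0.000000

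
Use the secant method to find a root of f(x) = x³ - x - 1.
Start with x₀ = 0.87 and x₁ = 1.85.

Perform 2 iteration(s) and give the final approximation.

f(x) = x³ - x - 1
x₀ = 0.87, x₁ = 1.85

Secant formula: x_{n+1} = x_n - f(x_n)(x_n - x_{n-1})/(f(x_n) - f(x_{n-1}))

Iteration 1:
  f(0.870000) = -1.211497
  f(1.850000) = 3.481625
  x_2 = 1.850000 - 3.481625×(1.850000 - 0.870000)/(3.481625 - (-1.211497))
       = 1.122980
Iteration 2:
  f(1.850000) = 3.481625
  f(1.122980) = -0.706807
  x_3 = 1.122980 - (-0.706807)×(1.122980 - 1.850000)/(-0.706807 - 3.481625)
       = 1.245666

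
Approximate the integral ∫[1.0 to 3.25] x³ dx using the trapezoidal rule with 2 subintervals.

f(x) = x³
a = 1.0, b = 3.25, n = 2
h = (b - a)/n = 1.125000

Trapezoidal rule: (h/2)[f(x₀) + 2f(x₁) + 2f(x₂) + ... + f(xₙ)]

x_0 = 1.0000, f(x_0) = 1.000000, coefficient = 1
x_1 = 2.1250, f(x_1) = 9.595703, coefficient = 2
x_2 = 3.2500, f(x_2) = 34.328125, coefficient = 1

I ≈ (1.125000/2) × 54.519531 = 30.667236
Exact value: 27.641602
Error: 3.025635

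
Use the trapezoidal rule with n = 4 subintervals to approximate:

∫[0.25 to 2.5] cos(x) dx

f(x) = cos(x)
a = 0.25, b = 2.5, n = 4
h = (b - a)/n = 0.562500

Trapezoidal rule: (h/2)[f(x₀) + 2f(x₁) + 2f(x₂) + ... + f(xₙ)]

x_0 = 0.2500, f(x_0) = 0.968912, coefficient = 1
x_1 = 0.8125, f(x_1) = 0.687686, coefficient = 2
x_2 = 1.3750, f(x_2) = 0.194548, coefficient = 2
x_3 = 1.9375, f(x_3) = -0.358540, coefficient = 2
x_4 = 2.5000, f(x_4) = -0.801144, coefficient = 1

I ≈ (0.562500/2) × 1.215155 = 0.341762
Exact value: 0.351068
Error: 0.009306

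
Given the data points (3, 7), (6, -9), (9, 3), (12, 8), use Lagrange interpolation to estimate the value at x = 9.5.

Lagrange interpolation formula:
P(x) = Σ yᵢ × Lᵢ(x)
where Lᵢ(x) = Π_{j≠i} (x - xⱼ)/(xᵢ - xⱼ)

L_0(9.5) = (9.5 - 6)/(3 - 6) × (9.5 - 9)/(3 - 9) × (9.5 - 12)/(3 - 12) = 0.027006
L_1(9.5) = (9.5 - 3)/(6 - 3) × (9.5 - 9)/(6 - 9) × (9.5 - 12)/(6 - 12) = -0.150463
L_2(9.5) = (9.5 - 3)/(9 - 3) × (9.5 - 6)/(9 - 6) × (9.5 - 12)/(9 - 12) = 1.053241
L_3(9.5) = (9.5 - 3)/(12 - 3) × (9.5 - 6)/(12 - 6) × (9.5 - 9)/(12 - 9) = 0.070216

P(9.5) = 7×L_0(9.5) + (-9)×L_1(9.5) + 3×L_2(9.5) + 8×L_3(9.5)
P(9.5) = 5.264660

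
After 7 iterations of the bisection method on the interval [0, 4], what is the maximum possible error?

Bisection error bound: |error| ≤ (b-a)/2^n
|error| ≤ (4 - 0)/2^7 = 4/2^7
|error| ≤ 0.0312500000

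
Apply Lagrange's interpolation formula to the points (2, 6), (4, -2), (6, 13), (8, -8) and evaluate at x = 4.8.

Lagrange interpolation formula:
P(x) = Σ yᵢ × Lᵢ(x)
where Lᵢ(x) = Π_{j≠i} (x - xⱼ)/(xᵢ - xⱼ)

L_0(4.8) = (4.8 - 4)/(2 - 4) × (4.8 - 6)/(2 - 6) × (4.8 - 8)/(2 - 8) = -0.064000
L_1(4.8) = (4.8 - 2)/(4 - 2) × (4.8 - 6)/(4 - 6) × (4.8 - 8)/(4 - 8) = 0.672000
L_2(4.8) = (4.8 - 2)/(6 - 2) × (4.8 - 4)/(6 - 4) × (4.8 - 8)/(6 - 8) = 0.448000
L_3(4.8) = (4.8 - 2)/(8 - 2) × (4.8 - 4)/(8 - 4) × (4.8 - 6)/(8 - 6) = -0.056000

P(4.8) = 6×L_0(4.8) + (-2)×L_1(4.8) + 13×L_2(4.8) + (-8)×L_3(4.8)
P(4.8) = 4.544000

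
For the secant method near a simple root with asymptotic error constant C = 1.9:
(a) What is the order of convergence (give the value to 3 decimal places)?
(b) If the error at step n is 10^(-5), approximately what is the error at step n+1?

(a) Secant method has superlinear convergence with order φ = (1+√5)/2 ≈ 1.618.
    This means |e_{n+1}| ≈ C|e_n|^1.618.

(b) With |e_n| = 10^(-5) and C = 1.9:
    |e_{n+1}| ≈ 1.9 × (10^(-5))^1.618 = 1.9 × 10^(-8.09)

(a) ≈ 1.618 (golden ratio); (b) |e_{n+1}| ≈ 1.544e-08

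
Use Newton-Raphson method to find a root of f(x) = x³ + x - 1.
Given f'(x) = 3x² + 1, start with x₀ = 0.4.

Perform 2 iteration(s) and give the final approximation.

f(x) = x³ + x - 1
f'(x) = 3x² + 1
x₀ = 0.4

Newton-Raphson formula: x_{n+1} = x_n - f(x_n)/f'(x_n)

Iteration 1:
  f(0.400000) = -0.536000
  f'(0.400000) = 1.480000
  x_1 = 0.400000 - (-0.536000)/1.480000 = 0.762162
Iteration 2:
  f(0.762162) = 0.204895
  f'(0.762162) = 2.742673
  x_2 = 0.762162 - 0.204895/2.742673 = 0.687456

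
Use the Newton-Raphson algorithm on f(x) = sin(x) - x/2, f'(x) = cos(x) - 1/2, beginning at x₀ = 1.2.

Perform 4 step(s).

f(x) = sin(x) - x/2
f'(x) = cos(x) - 1/2
x₀ = 1.2

Newton-Raphson formula: x_{n+1} = x_n - f(x_n)/f'(x_n)

Iteration 1:
  f(1.200000) = 0.332039
  f'(1.200000) = -0.137642
  x_1 = 1.200000 - 0.332039/(-0.137642) = 3.612334
Iteration 2:
  f(3.612334) = -2.259714
  f'(3.612334) = -1.391232
  x_2 = 3.612334 - (-2.259714)/(-1.391232) = 1.988080
Iteration 3:
  f(1.988080) = -0.079847
  f'(1.988080) = -0.905279
  x_3 = 1.988080 - (-0.079847)/(-0.905279) = 1.899879
Iteration 4:
  f(1.899879) = -0.003600
  f'(1.899879) = -0.823175
  x_4 = 1.899879 - (-0.003600)/(-0.823175) = 1.895505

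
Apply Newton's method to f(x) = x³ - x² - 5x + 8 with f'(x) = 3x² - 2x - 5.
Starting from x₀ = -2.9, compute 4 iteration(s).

f(x) = x³ - x² - 5x + 8
f'(x) = 3x² - 2x - 5
x₀ = -2.9

Newton-Raphson formula: x_{n+1} = x_n - f(x_n)/f'(x_n)

Iteration 1:
  f(-2.900000) = -10.299000
  f'(-2.900000) = 26.030000
  x_1 = -2.900000 - (-10.299000)/26.030000 = -2.504341
Iteration 2:
  f(-2.504341) = -1.456557
  f'(-2.504341) = 18.823856
  x_2 = -2.504341 - (-1.456557)/18.823856 = -2.426963
Iteration 3:
  f(-2.426963) = -0.050508
  f'(-2.426963) = 17.524373
  x_3 = -2.426963 - (-0.050508)/17.524373 = -2.424081
Iteration 4:
  f(-2.424081) = -0.000069
  f'(-2.424081) = 17.476664
  x_4 = -2.424081 - (-0.000069)/17.476664 = -2.424077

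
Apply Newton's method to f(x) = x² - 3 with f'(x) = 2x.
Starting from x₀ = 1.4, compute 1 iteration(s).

f(x) = x² - 3
f'(x) = 2x
x₀ = 1.4

Newton-Raphson formula: x_{n+1} = x_n - f(x_n)/f'(x_n)

Iteration 1:
  f(1.400000) = -1.040000
  f'(1.400000) = 2.800000
  x_1 = 1.400000 - (-1.040000)/2.800000 = 1.771429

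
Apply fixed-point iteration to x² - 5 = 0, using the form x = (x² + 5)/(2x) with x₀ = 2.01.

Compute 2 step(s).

Equation: x² - 5 = 0
Fixed-point form: x = (x² + 5)/(2x)
x₀ = 2.01

x_1 = g(2.010000) = 2.248781
x_2 = g(2.248781) = 2.236104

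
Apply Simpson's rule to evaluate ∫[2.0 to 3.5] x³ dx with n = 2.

f(x) = x³
a = 2.0, b = 3.5, n = 2
h = (b - a)/n = 0.750000

Simpson's rule: (h/3)[f(x₀) + 4f(x₁) + 2f(x₂) + ... + f(xₙ)]

x_0 = 2.0000, f(x_0) = 8.000000, coefficient = 1
x_1 = 2.7500, f(x_1) = 20.796875, coefficient = 4
x_2 = 3.5000, f(x_2) = 42.875000, coefficient = 1

I ≈ (0.750000/3) × 134.062500 = 33.515625
Exact value: 33.515625
Error: 0.000000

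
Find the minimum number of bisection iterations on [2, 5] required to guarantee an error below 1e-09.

We need (b-a)/2^n ≤ 1e-09
(5 - 2)/2^n ≤ 1e-09
3/2^n ≤ 1e-09
2^n ≥ 3000000000
n ≥ log₂(3000000000) = 31.48
n ≥ 32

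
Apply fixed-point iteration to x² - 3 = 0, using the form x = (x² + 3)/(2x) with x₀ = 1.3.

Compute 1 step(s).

Equation: x² - 3 = 0
Fixed-point form: x = (x² + 3)/(2x)
x₀ = 1.3

x_1 = g(1.300000) = 1.803846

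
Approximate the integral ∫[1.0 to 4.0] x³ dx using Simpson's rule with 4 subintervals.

f(x) = x³
a = 1.0, b = 4.0, n = 4
h = (b - a)/n = 0.750000

Simpson's rule: (h/3)[f(x₀) + 4f(x₁) + 2f(x₂) + ... + f(xₙ)]

x_0 = 1.0000, f(x_0) = 1.000000, coefficient = 1
x_1 = 1.7500, f(x_1) = 5.359375, coefficient = 4
x_2 = 2.5000, f(x_2) = 15.625000, coefficient = 2
x_3 = 3.2500, f(x_3) = 34.328125, coefficient = 4
x_4 = 4.0000, f(x_4) = 64.000000, coefficient = 1

I ≈ (0.750000/3) × 255.000000 = 63.750000
Exact value: 63.750000
Error: 0.000000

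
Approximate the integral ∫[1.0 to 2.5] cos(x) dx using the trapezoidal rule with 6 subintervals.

f(x) = cos(x)
a = 1.0, b = 2.5, n = 6
h = (b - a)/n = 0.250000

Trapezoidal rule: (h/2)[f(x₀) + 2f(x₁) + 2f(x₂) + ... + f(xₙ)]

x_0 = 1.0000, f(x_0) = 0.540302, coefficient = 1
x_1 = 1.2500, f(x_1) = 0.315322, coefficient = 2
x_2 = 1.5000, f(x_2) = 0.070737, coefficient = 2
x_3 = 1.7500, f(x_3) = -0.178246, coefficient = 2
x_4 = 2.0000, f(x_4) = -0.416147, coefficient = 2
x_5 = 2.2500, f(x_5) = -0.628174, coefficient = 2
x_6 = 2.5000, f(x_6) = -0.801144, coefficient = 1

I ≈ (0.250000/2) × -1.933855 = -0.241732
Exact value: -0.242999
Error: 0.001267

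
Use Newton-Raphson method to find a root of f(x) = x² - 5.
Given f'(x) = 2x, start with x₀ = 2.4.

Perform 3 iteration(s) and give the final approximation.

f(x) = x² - 5
f'(x) = 2x
x₀ = 2.4

Newton-Raphson formula: x_{n+1} = x_n - f(x_n)/f'(x_n)

Iteration 1:
  f(2.400000) = 0.760000
  f'(2.400000) = 4.800000
  x_1 = 2.400000 - 0.760000/4.800000 = 2.241667
Iteration 2:
  f(2.241667) = 0.025069
  f'(2.241667) = 4.483333
  x_2 = 2.241667 - 0.025069/4.483333 = 2.236075
Iteration 3:
  f(2.236075) = 0.000031
  f'(2.236075) = 4.472150
  x_3 = 2.236075 - 0.000031/4.472150 = 2.236068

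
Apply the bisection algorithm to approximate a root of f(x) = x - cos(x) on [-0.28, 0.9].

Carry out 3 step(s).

f(x) = x - cos(x)
Initial interval: [-0.28, 0.9]

Iteration 1:
  c_1 = (-0.280000 + 0.900000)/2 = 0.310000
  f(c_1) = f(0.310000) = -0.642334
  f(a) × f(c) ≥ 0, new interval: [0.310000, 0.900000]
Iteration 2:
  c_2 = (0.310000 + 0.900000)/2 = 0.605000
  f(c_2) = f(0.605000) = -0.217502
  f(a) × f(c) ≥ 0, new interval: [0.605000, 0.900000]
Iteration 3:
  c_3 = (0.605000 + 0.900000)/2 = 0.752500
  f(c_3) = f(0.752500) = 0.022518
  f(a) × f(c) < 0, new interval: [0.605000, 0.752500]

After 3 iteration(s), the approximation is c_3 = 0.752500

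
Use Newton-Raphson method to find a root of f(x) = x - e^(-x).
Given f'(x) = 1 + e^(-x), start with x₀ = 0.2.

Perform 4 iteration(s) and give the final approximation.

f(x) = x - e^(-x)
f'(x) = 1 + e^(-x)
x₀ = 0.2

Newton-Raphson formula: x_{n+1} = x_n - f(x_n)/f'(x_n)

Iteration 1:
  f(0.200000) = -0.618731
  f'(0.200000) = 1.818731
  x_1 = 0.200000 - (-0.618731)/1.818731 = 0.540199
Iteration 2:
  f(0.540199) = -0.042433
  f'(0.540199) = 1.582632
  x_2 = 0.540199 - (-0.042433)/1.582632 = 0.567011
Iteration 3:
  f(0.567011) = -0.000208
  f'(0.567011) = 1.567218
  x_3 = 0.567011 - (-0.000208)/1.567218 = 0.567143
Iteration 4:
  f(0.567143) = 0.000000
  f'(0.567143) = 1.567143
  x_4 = 0.567143 - 0.000000/1.567143 = 0.567143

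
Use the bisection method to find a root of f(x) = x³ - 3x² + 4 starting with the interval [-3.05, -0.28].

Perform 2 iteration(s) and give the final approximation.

f(x) = x³ - 3x² + 4
Initial interval: [-3.05, -0.28]

Iteration 1:
  c_1 = (-3.050000 + (-0.280000))/2 = -1.665000
  f(c_1) = f(-1.665000) = -8.932430
  f(a) × f(c) ≥ 0, new interval: [-1.665000, -0.280000]
Iteration 2:
  c_2 = (-1.665000 + (-0.280000))/2 = -0.972500
  f(c_2) = f(-0.972500) = 0.242983
  f(a) × f(c) < 0, new interval: [-1.665000, -0.972500]

After 2 iteration(s), the approximation is c_2 = -0.972500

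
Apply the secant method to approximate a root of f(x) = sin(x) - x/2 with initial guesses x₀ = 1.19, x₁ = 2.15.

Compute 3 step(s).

f(x) = sin(x) - x/2
x₀ = 1.19, x₁ = 2.15

Secant formula: x_{n+1} = x_n - f(x_n)(x_n - x_{n-1})/(f(x_n) - f(x_{n-1}))

Iteration 1:
  f(1.190000) = 0.333369
  f(2.150000) = -0.238101
  x_2 = 2.150000 - (-0.238101)×(2.150000 - 1.190000)/(-0.238101 - 0.333369)
       = 1.750019
Iteration 2:
  f(2.150000) = -0.238101
  f(1.750019) = 0.108973
  x_3 = 1.750019 - 0.108973×(1.750019 - 2.150000)/(0.108973 - (-0.238101))
       = 1.875604
Iteration 3:
  f(1.750019) = 0.108973
  f(1.875604) = 0.016103
  x_4 = 1.875604 - 0.016103×(1.875604 - 1.750019)/(0.016103 - 0.108973)
       = 1.897379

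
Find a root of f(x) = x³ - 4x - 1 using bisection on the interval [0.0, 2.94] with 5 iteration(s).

f(x) = x³ - 4x - 1
Initial interval: [0.0, 2.94]

Iteration 1:
  c_1 = (0.000000 + 2.940000)/2 = 1.470000
  f(c_1) = f(1.470000) = -3.703477
  f(a) × f(c) ≥ 0, new interval: [1.470000, 2.940000]
Iteration 2:
  c_2 = (1.470000 + 2.940000)/2 = 2.205000
  f(c_2) = f(2.205000) = 0.900765
  f(a) × f(c) < 0, new interval: [1.470000, 2.205000]
Iteration 3:
  c_3 = (1.470000 + 2.205000)/2 = 1.837500
  f(c_3) = f(1.837500) = -2.145854
  f(a) × f(c) ≥ 0, new interval: [1.837500, 2.205000]
Iteration 4:
  c_4 = (1.837500 + 2.205000)/2 = 2.021250
  f(c_4) = f(2.021250) = -0.827281
  f(a) × f(c) ≥ 0, new interval: [2.021250, 2.205000]
Iteration 5:
  c_5 = (2.021250 + 2.205000)/2 = 2.113125
  f(c_5) = f(2.113125) = -0.016769
  f(a) × f(c) ≥ 0, new interval: [2.113125, 2.205000]

After 5 iteration(s), the approximation is c_5 = 2.113125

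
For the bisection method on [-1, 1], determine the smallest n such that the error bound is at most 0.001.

We need (b-a)/2^n ≤ 0.001
(1 - (-1))/2^n ≤ 0.001
2/2^n ≤ 0.001
2^n ≥ 2000
n ≥ log₂(2000) = 10.97
n ≥ 11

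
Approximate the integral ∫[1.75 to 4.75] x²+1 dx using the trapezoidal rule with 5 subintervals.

f(x) = x²+1
a = 1.75, b = 4.75, n = 5
h = (b - a)/n = 0.600000

Trapezoidal rule: (h/2)[f(x₀) + 2f(x₁) + 2f(x₂) + ... + f(xₙ)]

x_0 = 1.7500, f(x_0) = 4.062500, coefficient = 1
x_1 = 2.3500, f(x_1) = 6.522500, coefficient = 2
x_2 = 2.9500, f(x_2) = 9.702500, coefficient = 2
x_3 = 3.5500, f(x_3) = 13.602500, coefficient = 2
x_4 = 4.1500, f(x_4) = 18.222500, coefficient = 2
x_5 = 4.7500, f(x_5) = 23.562500, coefficient = 1

I ≈ (0.600000/2) × 123.725000 = 37.117500
Exact value: 36.937500
Error: 0.180000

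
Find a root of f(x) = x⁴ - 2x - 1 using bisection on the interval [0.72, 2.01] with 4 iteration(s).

f(x) = x⁴ - 2x - 1
Initial interval: [0.72, 2.01]

Iteration 1:
  c_1 = (0.720000 + 2.010000)/2 = 1.365000
  f(c_1) = f(1.365000) = -0.258393
  f(a) × f(c) ≥ 0, new interval: [1.365000, 2.010000]
Iteration 2:
  c_2 = (1.365000 + 2.010000)/2 = 1.687500
  f(c_2) = f(1.687500) = 3.734146
  f(a) × f(c) < 0, new interval: [1.365000, 1.687500]
Iteration 3:
  c_3 = (1.365000 + 1.687500)/2 = 1.526250
  f(c_3) = f(1.526250) = 1.373786
  f(a) × f(c) < 0, new interval: [1.365000, 1.526250]
Iteration 4:
  c_4 = (1.365000 + 1.526250)/2 = 1.445625
  f(c_4) = f(1.445625) = 0.476146
  f(a) × f(c) < 0, new interval: [1.365000, 1.445625]

After 4 iteration(s), the approximation is c_4 = 1.445625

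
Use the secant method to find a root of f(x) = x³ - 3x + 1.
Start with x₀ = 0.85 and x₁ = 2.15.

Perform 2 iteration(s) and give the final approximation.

f(x) = x³ - 3x + 1
x₀ = 0.85, x₁ = 2.15

Secant formula: x_{n+1} = x_n - f(x_n)(x_n - x_{n-1})/(f(x_n) - f(x_{n-1}))

Iteration 1:
  f(0.850000) = -0.935875
  f(2.150000) = 4.488375
  x_2 = 2.150000 - 4.488375×(2.150000 - 0.850000)/(4.488375 - (-0.935875))
       = 1.074296
Iteration 2:
  f(2.150000) = 4.488375
  f(1.074296) = -0.983030
  x_3 = 1.074296 - (-0.983030)×(1.074296 - 2.150000)/(-0.983030 - 4.488375)
       = 1.267564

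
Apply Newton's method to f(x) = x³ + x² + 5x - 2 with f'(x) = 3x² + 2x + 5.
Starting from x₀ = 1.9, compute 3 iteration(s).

f(x) = x³ + x² + 5x - 2
f'(x) = 3x² + 2x + 5
x₀ = 1.9

Newton-Raphson formula: x_{n+1} = x_n - f(x_n)/f'(x_n)

Iteration 1:
  f(1.900000) = 17.969000
  f'(1.900000) = 19.630000
  x_1 = 1.900000 - 17.969000/19.630000 = 0.984615
Iteration 2:
  f(0.984615) = 4.847097
  f'(0.984615) = 9.877633
  x_2 = 0.984615 - 4.847097/9.877633 = 0.493901
Iteration 3:
  f(0.493901) = 0.833924
  f'(0.493901) = 6.719616
  x_3 = 0.493901 - 0.833924/6.719616 = 0.369798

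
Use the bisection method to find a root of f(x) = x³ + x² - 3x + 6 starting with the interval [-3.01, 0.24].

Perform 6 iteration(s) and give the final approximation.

f(x) = x³ + x² - 3x + 6
Initial interval: [-3.01, 0.24]

Iteration 1:
  c_1 = (-3.010000 + 0.240000)/2 = -1.385000
  f(c_1) = f(-1.385000) = 9.416483
  f(a) × f(c) < 0, new interval: [-3.010000, -1.385000]
Iteration 2:
  c_2 = (-3.010000 + (-1.385000))/2 = -2.197500
  f(c_2) = f(-2.197500) = 6.809765
  f(a) × f(c) < 0, new interval: [-3.010000, -2.197500]
Iteration 3:
  c_3 = (-3.010000 + (-2.197500))/2 = -2.603750
  f(c_3) = f(-2.603750) = 2.938604
  f(a) × f(c) < 0, new interval: [-3.010000, -2.603750]
Iteration 4:
  c_4 = (-3.010000 + (-2.603750))/2 = -2.806875
  f(c_4) = f(-2.806875) = 0.185075
  f(a) × f(c) < 0, new interval: [-3.010000, -2.806875]
Iteration 5:
  c_5 = (-3.010000 + (-2.806875))/2 = -2.908437
  f(c_5) = f(-2.908437) = -1.418177
  f(a) × f(c) ≥ 0, new interval: [-2.908437, -2.806875]
Iteration 6:
  c_6 = (-2.908437 + (-2.806875))/2 = -2.857656
  f(c_6) = f(-2.857656) = -0.597022
  f(a) × f(c) ≥ 0, new interval: [-2.857656, -2.806875]

After 6 iteration(s), the approximation is c_6 = -2.857656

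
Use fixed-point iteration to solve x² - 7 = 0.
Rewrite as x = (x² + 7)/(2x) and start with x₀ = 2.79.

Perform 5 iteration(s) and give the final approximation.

Equation: x² - 7 = 0
Fixed-point form: x = (x² + 7)/(2x)
x₀ = 2.79

x_1 = g(2.790000) = 2.649480
x_2 = g(2.649480) = 2.645754
x_3 = g(2.645754) = 2.645751
x_4 = g(2.645751) = 2.645751
x_5 = g(2.645751) = 2.645751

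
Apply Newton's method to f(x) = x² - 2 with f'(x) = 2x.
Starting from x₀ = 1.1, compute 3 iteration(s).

f(x) = x² - 2
f'(x) = 2x
x₀ = 1.1

Newton-Raphson formula: x_{n+1} = x_n - f(x_n)/f'(x_n)

Iteration 1:
  f(1.100000) = -0.790000
  f'(1.100000) = 2.200000
  x_1 = 1.100000 - (-0.790000)/2.200000 = 1.459091
Iteration 2:
  f(1.459091) = 0.128946
  f'(1.459091) = 2.918182
  x_2 = 1.459091 - 0.128946/2.918182 = 1.414904
Iteration 3:
  f(1.414904) = 0.001953
  f'(1.414904) = 2.829807
  x_3 = 1.414904 - 0.001953/2.829807 = 1.414214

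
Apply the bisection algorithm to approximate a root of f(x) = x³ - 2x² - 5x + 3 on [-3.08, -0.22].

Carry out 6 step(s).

f(x) = x³ - 2x² - 5x + 3
Initial interval: [-3.08, -0.22]

Iteration 1:
  c_1 = (-3.080000 + (-0.220000))/2 = -1.650000
  f(c_1) = f(-1.650000) = 1.312875
  f(a) × f(c) < 0, new interval: [-3.080000, -1.650000]
Iteration 2:
  c_2 = (-3.080000 + (-1.650000))/2 = -2.365000
  f(c_2) = f(-2.365000) = -9.589427
  f(a) × f(c) ≥ 0, new interval: [-2.365000, -1.650000]
Iteration 3:
  c_3 = (-2.365000 + (-1.650000))/2 = -2.007500
  f(c_3) = f(-2.007500) = -3.112950
  f(a) × f(c) ≥ 0, new interval: [-2.007500, -1.650000]
Iteration 4:
  c_4 = (-2.007500 + (-1.650000))/2 = -1.828750
  f(c_4) = f(-1.828750) = -0.660840
  f(a) × f(c) ≥ 0, new interval: [-1.828750, -1.650000]
Iteration 5:
  c_5 = (-1.828750 + (-1.650000))/2 = -1.739375
  f(c_5) = f(-1.739375) = 0.383675
  f(a) × f(c) < 0, new interval: [-1.828750, -1.739375]
Iteration 6:
  c_6 = (-1.828750 + (-1.739375))/2 = -1.784063
  f(c_6) = f(-1.784063) = -0.123901
  f(a) × f(c) ≥ 0, new interval: [-1.784063, -1.739375]

After 6 iteration(s), the approximation is c_6 = -1.784063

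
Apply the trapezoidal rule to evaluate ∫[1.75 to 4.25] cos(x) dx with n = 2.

f(x) = cos(x)
a = 1.75, b = 4.25, n = 2
h = (b - a)/n = 1.250000

Trapezoidal rule: (h/2)[f(x₀) + 2f(x₁) + 2f(x₂) + ... + f(xₙ)]

x_0 = 1.7500, f(x_0) = -0.178246, coefficient = 1
x_1 = 3.0000, f(x_1) = -0.989992, coefficient = 2
x_2 = 4.2500, f(x_2) = -0.446087, coefficient = 1

I ≈ (1.250000/2) × -2.604319 = -1.627699
Exact value: -1.878975
Error: 0.251276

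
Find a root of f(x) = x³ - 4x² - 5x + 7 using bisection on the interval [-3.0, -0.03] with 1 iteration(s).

f(x) = x³ - 4x² - 5x + 7
Initial interval: [-3.0, -0.03]

Iteration 1:
  c_1 = (-3.000000 + (-0.030000))/2 = -1.515000
  f(c_1) = f(-1.515000) = 1.916834
  f(a) × f(c) < 0, new interval: [-3.000000, -1.515000]

After 1 iteration(s), the approximation is c_1 = -1.515000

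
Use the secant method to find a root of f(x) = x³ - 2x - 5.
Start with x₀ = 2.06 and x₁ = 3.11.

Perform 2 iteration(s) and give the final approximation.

f(x) = x³ - 2x - 5
x₀ = 2.06, x₁ = 3.11

Secant formula: x_{n+1} = x_n - f(x_n)(x_n - x_{n-1})/(f(x_n) - f(x_{n-1}))

Iteration 1:
  f(2.060000) = -0.378184
  f(3.110000) = 18.860231
  x_2 = 3.110000 - 18.860231×(3.110000 - 2.060000)/(18.860231 - (-0.378184))
       = 2.080641
Iteration 2:
  f(3.110000) = 18.860231
  f(2.080641) = -0.154052
  x_3 = 2.080641 - (-0.154052)×(2.080641 - 3.110000)/(-0.154052 - 18.860231)
       = 2.088980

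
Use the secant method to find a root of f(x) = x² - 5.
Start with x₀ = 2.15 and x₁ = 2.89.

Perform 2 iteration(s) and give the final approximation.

f(x) = x² - 5
x₀ = 2.15, x₁ = 2.89

Secant formula: x_{n+1} = x_n - f(x_n)(x_n - x_{n-1})/(f(x_n) - f(x_{n-1}))

Iteration 1:
  f(2.150000) = -0.377500
  f(2.890000) = 3.352100
  x_2 = 2.890000 - 3.352100×(2.890000 - 2.150000)/(3.352100 - (-0.377500))
       = 2.224901
Iteration 2:
  f(2.890000) = 3.352100
  f(2.224901) = -0.049816
  x_3 = 2.224901 - (-0.049816)×(2.224901 - 2.890000)/(-0.049816 - 3.352100)
       = 2.234640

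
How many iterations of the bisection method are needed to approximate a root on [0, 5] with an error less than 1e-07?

We need (b-a)/2^n ≤ 1e-07
(5 - 0)/2^n ≤ 1e-07
5/2^n ≤ 1e-07
2^n ≥ 50000000
n ≥ log₂(50000000) = 25.58
n ≥ 26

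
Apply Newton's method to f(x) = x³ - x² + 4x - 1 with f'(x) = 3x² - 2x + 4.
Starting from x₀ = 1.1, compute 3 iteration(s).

f(x) = x³ - x² + 4x - 1
f'(x) = 3x² - 2x + 4
x₀ = 1.1

Newton-Raphson formula: x_{n+1} = x_n - f(x_n)/f'(x_n)

Iteration 1:
  f(1.100000) = 3.521000
  f'(1.100000) = 5.430000
  x_1 = 1.100000 - 3.521000/5.430000 = 0.451565
Iteration 2:
  f(0.451565) = 0.694429
  f'(0.451565) = 3.708603
  x_2 = 0.451565 - 0.694429/3.708603 = 0.264317
Iteration 3:
  f(0.264317) = 0.005871
  f'(0.264317) = 3.680956
  x_3 = 0.264317 - 0.005871/3.680956 = 0.262722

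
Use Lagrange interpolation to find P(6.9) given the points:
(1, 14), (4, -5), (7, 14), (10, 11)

Lagrange interpolation formula:
P(x) = Σ yᵢ × Lᵢ(x)
where Lᵢ(x) = Π_{j≠i} (x - xⱼ)/(xᵢ - xⱼ)

L_0(6.9) = (6.9 - 4)/(1 - 4) × (6.9 - 7)/(1 - 7) × (6.9 - 10)/(1 - 10) = -0.005549
L_1(6.9) = (6.9 - 1)/(4 - 1) × (6.9 - 7)/(4 - 7) × (6.9 - 10)/(4 - 10) = 0.033870
L_2(6.9) = (6.9 - 1)/(7 - 1) × (6.9 - 4)/(7 - 4) × (6.9 - 10)/(7 - 10) = 0.982241
L_3(6.9) = (6.9 - 1)/(10 - 1) × (6.9 - 4)/(10 - 4) × (6.9 - 7)/(10 - 7) = -0.010562

P(6.9) = 14×L_0(6.9) + (-5)×L_1(6.9) + 14×L_2(6.9) + 11×L_3(6.9)
P(6.9) = 13.388148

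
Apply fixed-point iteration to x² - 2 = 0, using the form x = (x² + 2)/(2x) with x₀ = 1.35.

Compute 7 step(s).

Equation: x² - 2 = 0
Fixed-point form: x = (x² + 2)/(2x)
x₀ = 1.35

x_1 = g(1.350000) = 1.415741
x_2 = g(1.415741) = 1.414214
x_3 = g(1.414214) = 1.414214
x_4 = g(1.414214) = 1.414214
x_5 = g(1.414214) = 1.414214
x_6 = g(1.414214) = 1.414214
x_7 = g(1.414214) = 1.414214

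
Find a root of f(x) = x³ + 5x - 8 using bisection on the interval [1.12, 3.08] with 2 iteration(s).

f(x) = x³ + 5x - 8
Initial interval: [1.12, 3.08]

Iteration 1:
  c_1 = (1.120000 + 3.080000)/2 = 2.100000
  f(c_1) = f(2.100000) = 11.761000
  f(a) × f(c) < 0, new interval: [1.120000, 2.100000]
Iteration 2:
  c_2 = (1.120000 + 2.100000)/2 = 1.610000
  f(c_2) = f(1.610000) = 4.223281
  f(a) × f(c) < 0, new interval: [1.120000, 1.610000]

After 2 iteration(s), the approximation is c_2 = 1.610000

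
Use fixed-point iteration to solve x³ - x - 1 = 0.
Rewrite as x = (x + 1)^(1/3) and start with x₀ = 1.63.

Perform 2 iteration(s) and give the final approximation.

Equation: x³ - x - 1 = 0
Fixed-point form: x = (x + 1)^(1/3)
x₀ = 1.63

x_1 = g(1.630000) = 1.380337
x_2 = g(1.380337) = 1.335200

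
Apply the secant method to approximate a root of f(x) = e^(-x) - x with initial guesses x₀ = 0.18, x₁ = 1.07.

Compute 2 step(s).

f(x) = e^(-x) - x
x₀ = 0.18, x₁ = 1.07

Secant formula: x_{n+1} = x_n - f(x_n)(x_n - x_{n-1})/(f(x_n) - f(x_{n-1}))

Iteration 1:
  f(0.180000) = 0.655270
  f(1.070000) = -0.726991
  x_2 = 1.070000 - (-0.726991)×(1.070000 - 0.180000)/(-0.726991 - 0.655270)
       = 0.601910
Iteration 2:
  f(1.070000) = -0.726991
  f(0.601910) = -0.054146
  x_3 = 0.601910 - (-0.054146)×(0.601910 - 1.070000)/(-0.054146 - (-0.726991))
       = 0.564242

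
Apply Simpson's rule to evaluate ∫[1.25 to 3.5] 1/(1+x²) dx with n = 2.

f(x) = 1/(1+x²)
a = 1.25, b = 3.5, n = 2
h = (b - a)/n = 1.125000

Simpson's rule: (h/3)[f(x₀) + 4f(x₁) + 2f(x₂) + ... + f(xₙ)]

x_0 = 1.2500, f(x_0) = 0.390244, coefficient = 1
x_1 = 2.3750, f(x_1) = 0.150588, coefficient = 4
x_2 = 3.5000, f(x_2) = 0.075472, coefficient = 1

I ≈ (1.125000/3) × 1.068069 = 0.400526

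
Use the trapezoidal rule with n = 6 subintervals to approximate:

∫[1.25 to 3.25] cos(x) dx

f(x) = cos(x)
a = 1.25, b = 3.25, n = 6
h = (b - a)/n = 0.333333

Trapezoidal rule: (h/2)[f(x₀) + 2f(x₁) + 2f(x₂) + ... + f(xₙ)]

x_0 = 1.2500, f(x_0) = 0.315322, coefficient = 1
x_1 = 1.5833, f(x_1) = -0.012537, coefficient = 2
x_2 = 1.9167, f(x_2) = -0.339016, coefficient = 2
x_3 = 2.2500, f(x_3) = -0.628174, coefficient = 2
x_4 = 2.5833, f(x_4) = -0.848178, coefficient = 2
x_5 = 2.9167, f(x_5) = -0.974811, coefficient = 2
x_6 = 3.2500, f(x_6) = -0.994130, coefficient = 1

I ≈ (0.333333/2) × -6.284237 = -1.047373
Exact value: -1.057180
Error: 0.009807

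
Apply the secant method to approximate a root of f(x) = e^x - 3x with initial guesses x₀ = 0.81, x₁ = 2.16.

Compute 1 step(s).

f(x) = e^x - 3x
x₀ = 0.81, x₁ = 2.16

Secant formula: x_{n+1} = x_n - f(x_n)(x_n - x_{n-1})/(f(x_n) - f(x_{n-1}))

Iteration 1:
  f(0.810000) = -0.182092
  f(2.160000) = 2.191138
  x_2 = 2.160000 - 2.191138×(2.160000 - 0.810000)/(2.191138 - (-0.182092))
       = 0.913582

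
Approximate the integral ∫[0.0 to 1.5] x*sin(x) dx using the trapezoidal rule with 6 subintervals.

f(x) = x*sin(x)
a = 0.0, b = 1.5, n = 6
h = (b - a)/n = 0.250000

Trapezoidal rule: (h/2)[f(x₀) + 2f(x₁) + 2f(x₂) + ... + f(xₙ)]

x_0 = 0.0000, f(x_0) = 0.000000, coefficient = 1
x_1 = 0.2500, f(x_1) = 0.061851, coefficient = 2
x_2 = 0.5000, f(x_2) = 0.239713, coefficient = 2
x_3 = 0.7500, f(x_3) = 0.511229, coefficient = 2
x_4 = 1.0000, f(x_4) = 0.841471, coefficient = 2
x_5 = 1.2500, f(x_5) = 1.186231, coefficient = 2
x_6 = 1.5000, f(x_6) = 1.496242, coefficient = 1

I ≈ (0.250000/2) × 7.177232 = 0.897154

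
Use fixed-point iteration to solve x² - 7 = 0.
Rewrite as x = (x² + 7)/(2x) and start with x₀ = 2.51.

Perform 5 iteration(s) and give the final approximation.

Equation: x² - 7 = 0
Fixed-point form: x = (x² + 7)/(2x)
x₀ = 2.51

x_1 = g(2.510000) = 2.649422
x_2 = g(2.649422) = 2.645754
x_3 = g(2.645754) = 2.645751
x_4 = g(2.645751) = 2.645751
x_5 = g(2.645751) = 2.645751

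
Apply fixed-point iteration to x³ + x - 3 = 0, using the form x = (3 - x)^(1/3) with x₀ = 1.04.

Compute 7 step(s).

Equation: x³ + x - 3 = 0
Fixed-point form: x = (3 - x)^(1/3)
x₀ = 1.04

x_1 = g(1.040000) = 1.251465
x_2 = g(1.251465) = 1.204735
x_3 = g(1.204735) = 1.215373
x_4 = g(1.215373) = 1.212967
x_5 = g(1.212967) = 1.213512
x_6 = g(1.213512) = 1.213389
x_7 = g(1.213389) = 1.213417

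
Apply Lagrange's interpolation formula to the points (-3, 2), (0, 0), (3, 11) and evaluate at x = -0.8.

Lagrange interpolation formula:
P(x) = Σ yᵢ × Lᵢ(x)
where Lᵢ(x) = Π_{j≠i} (x - xⱼ)/(xᵢ - xⱼ)

L_0(-0.8) = (-0.8 - 0)/(-3 - 0) × (-0.8 - 3)/(-3 - 3) = 0.168889
L_1(-0.8) = (-0.8 - (-3))/(0 - (-3)) × (-0.8 - 3)/(0 - 3) = 0.928889
L_2(-0.8) = (-0.8 - (-3))/(3 - (-3)) × (-0.8 - 0)/(3 - 0) = -0.097778

P(-0.8) = 2×L_0(-0.8) + 0×L_1(-0.8) + 11×L_2(-0.8)
P(-0.8) = -0.737778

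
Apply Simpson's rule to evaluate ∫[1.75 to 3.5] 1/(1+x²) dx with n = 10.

f(x) = 1/(1+x²)
a = 1.75, b = 3.5, n = 10
h = (b - a)/n = 0.175000

Simpson's rule: (h/3)[f(x₀) + 4f(x₁) + 2f(x₂) + ... + f(xₙ)]

x_0 = 1.7500, f(x_0) = 0.246154, coefficient = 1
x_1 = 1.9250, f(x_1) = 0.212512, coefficient = 4
x_2 = 2.1000, f(x_2) = 0.184843, coefficient = 2
x_3 = 2.2750, f(x_3) = 0.161927, coefficient = 4
x_4 = 2.4500, f(x_4) = 0.142806, coefficient = 2
x_5 = 2.6250, f(x_5) = 0.126733, coefficient = 4
x_6 = 2.8000, f(x_6) = 0.113122, coefficient = 2
x_7 = 2.9750, f(x_7) = 0.101516, coefficient = 4
x_8 = 3.1500, f(x_8) = 0.091554, coefficient = 2
x_9 = 3.3250, f(x_9) = 0.082949, coefficient = 4
x_10 = 3.5000, f(x_10) = 0.075472, coefficient = 1

I ≈ (0.175000/3) × 4.128822 = 0.240848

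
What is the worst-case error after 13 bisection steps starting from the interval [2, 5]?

Bisection error bound: |error| ≤ (b-a)/2^n
|error| ≤ (5 - 2)/2^13 = 3/2^13
|error| ≤ 0.0003662109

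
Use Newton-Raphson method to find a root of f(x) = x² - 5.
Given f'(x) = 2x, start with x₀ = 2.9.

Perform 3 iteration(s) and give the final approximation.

f(x) = x² - 5
f'(x) = 2x
x₀ = 2.9

Newton-Raphson formula: x_{n+1} = x_n - f(x_n)/f'(x_n)

Iteration 1:
  f(2.900000) = 3.410000
  f'(2.900000) = 5.800000
  x_1 = 2.900000 - 3.410000/5.800000 = 2.312069
Iteration 2:
  f(2.312069) = 0.345663
  f'(2.312069) = 4.624138
  x_2 = 2.312069 - 0.345663/4.624138 = 2.237317
Iteration 3:
  f(2.237317) = 0.005588
  f'(2.237317) = 4.474634
  x_3 = 2.237317 - 0.005588/4.474634 = 2.236068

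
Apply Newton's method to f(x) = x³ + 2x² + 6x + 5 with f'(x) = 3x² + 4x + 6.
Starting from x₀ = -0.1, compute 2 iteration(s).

f(x) = x³ + 2x² + 6x + 5
f'(x) = 3x² + 4x + 6
x₀ = -0.1

Newton-Raphson formula: x_{n+1} = x_n - f(x_n)/f'(x_n)

Iteration 1:
  f(-0.100000) = 4.419000
  f'(-0.100000) = 5.630000
  x_1 = -0.100000 - 4.419000/5.630000 = -0.884902
Iteration 2:
  f(-0.884902) = 0.563766
  f'(-0.884902) = 4.809547
  x_2 = -0.884902 - 0.563766/4.809547 = -1.002120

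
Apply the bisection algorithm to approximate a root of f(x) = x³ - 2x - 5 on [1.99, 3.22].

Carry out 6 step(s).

f(x) = x³ - 2x - 5
Initial interval: [1.99, 3.22]

Iteration 1:
  c_1 = (1.990000 + 3.220000)/2 = 2.605000
  f(c_1) = f(2.605000) = 7.467595
  f(a) × f(c) < 0, new interval: [1.990000, 2.605000]
Iteration 2:
  c_2 = (1.990000 + 2.605000)/2 = 2.297500
  f(c_2) = f(2.297500) = 2.532368
  f(a) × f(c) < 0, new interval: [1.990000, 2.297500]
Iteration 3:
  c_3 = (1.990000 + 2.297500)/2 = 2.143750
  f(c_3) = f(2.143750) = 0.564455
  f(a) × f(c) < 0, new interval: [1.990000, 2.143750]
Iteration 4:
  c_4 = (1.990000 + 2.143750)/2 = 2.066875
  f(c_4) = f(2.066875) = -0.304117
  f(a) × f(c) ≥ 0, new interval: [2.066875, 2.143750]
Iteration 5:
  c_5 = (2.066875 + 2.143750)/2 = 2.105313
  f(c_5) = f(2.105313) = 0.120837
  f(a) × f(c) < 0, new interval: [2.066875, 2.105313]
Iteration 6:
  c_6 = (2.066875 + 2.105313)/2 = 2.086094
  f(c_6) = f(2.086094) = -0.093952
  f(a) × f(c) ≥ 0, new interval: [2.086094, 2.105313]

After 6 iteration(s), the approximation is c_6 = 2.086094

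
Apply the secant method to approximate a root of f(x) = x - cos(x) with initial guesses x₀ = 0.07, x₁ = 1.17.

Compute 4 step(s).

f(x) = x - cos(x)
x₀ = 0.07, x₁ = 1.17

Secant formula: x_{n+1} = x_n - f(x_n)(x_n - x_{n-1})/(f(x_n) - f(x_{n-1}))

Iteration 1:
  f(0.070000) = -0.927551
  f(1.170000) = 0.779848
  x_2 = 1.170000 - 0.779848×(1.170000 - 0.070000)/(0.779848 - (-0.927551))
       = 0.667579
Iteration 2:
  f(1.170000) = 0.779848
  f(0.667579) = -0.117744
  x_3 = 0.667579 - (-0.117744)×(0.667579 - 1.170000)/(-0.117744 - 0.779848)
       = 0.733485
Iteration 3:
  f(0.667579) = -0.117744
  f(0.733485) = -0.009360
  x_4 = 0.733485 - (-0.009360)×(0.733485 - 0.667579)/(-0.009360 - (-0.117744))
       = 0.739177
Iteration 4:
  f(0.733485) = -0.009360
  f(0.739177) = 0.000154
  x_5 = 0.739177 - 0.000154×(0.739177 - 0.733485)/(0.000154 - (-0.009360))
       = 0.739085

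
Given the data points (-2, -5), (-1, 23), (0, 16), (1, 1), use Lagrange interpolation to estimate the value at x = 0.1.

Lagrange interpolation formula:
P(x) = Σ yᵢ × Lᵢ(x)
where Lᵢ(x) = Π_{j≠i} (x - xⱼ)/(xᵢ - xⱼ)

L_0(0.1) = (0.1 - (-1))/(-2 - (-1)) × (0.1 - 0)/(-2 - 0) × (0.1 - 1)/(-2 - 1) = 0.016500
L_1(0.1) = (0.1 - (-2))/(-1 - (-2)) × (0.1 - 0)/(-1 - 0) × (0.1 - 1)/(-1 - 1) = -0.094500
L_2(0.1) = (0.1 - (-2))/(0 - (-2)) × (0.1 - (-1))/(0 - (-1)) × (0.1 - 1)/(0 - 1) = 1.039500
L_3(0.1) = (0.1 - (-2))/(1 - (-2)) × (0.1 - (-1))/(1 - (-1)) × (0.1 - 0)/(1 - 0) = 0.038500

P(0.1) = (-5)×L_0(0.1) + 23×L_1(0.1) + 16×L_2(0.1) + 1×L_3(0.1)
P(0.1) = 14.414500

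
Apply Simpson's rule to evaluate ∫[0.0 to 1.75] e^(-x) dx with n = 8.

f(x) = e^(-x)
a = 0.0, b = 1.75, n = 8
h = (b - a)/n = 0.218750

Simpson's rule: (h/3)[f(x₀) + 4f(x₁) + 2f(x₂) + ... + f(xₙ)]

x_0 = 0.0000, f(x_0) = 1.000000, coefficient = 1
x_1 = 0.2188, f(x_1) = 0.803523, coefficient = 4
x_2 = 0.4375, f(x_2) = 0.645649, coefficient = 2
x_3 = 0.6562, f(x_3) = 0.518793, coefficient = 4
x_4 = 0.8750, f(x_4) = 0.416862, coefficient = 2
x_5 = 1.0938, f(x_5) = 0.334958, coefficient = 4
x_6 = 1.3125, f(x_6) = 0.269146, coefficient = 2
x_7 = 1.5312, f(x_7) = 0.216265, coefficient = 4
x_8 = 1.7500, f(x_8) = 0.173774, coefficient = 1

I ≈ (0.218750/3) × 11.331244 = 0.826237
Exact value: 0.826226
Error: 0.000010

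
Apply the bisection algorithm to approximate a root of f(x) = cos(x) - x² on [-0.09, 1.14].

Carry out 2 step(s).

f(x) = cos(x) - x²
Initial interval: [-0.09, 1.14]

Iteration 1:
  c_1 = (-0.090000 + 1.140000)/2 = 0.525000
  f(c_1) = f(0.525000) = 0.589699
  f(a) × f(c) ≥ 0, new interval: [0.525000, 1.140000]
Iteration 2:
  c_2 = (0.525000 + 1.140000)/2 = 0.832500
  f(c_2) = f(0.832500) = -0.020027
  f(a) × f(c) < 0, new interval: [0.525000, 0.832500]

After 2 iteration(s), the approximation is c_2 = 0.832500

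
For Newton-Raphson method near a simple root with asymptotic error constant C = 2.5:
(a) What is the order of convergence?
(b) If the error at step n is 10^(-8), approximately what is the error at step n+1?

(a) Newton-Raphson has quadratic (order 2) convergence near simple roots.
    This means |e_{n+1}| ≈ C|e_n|².

(b) With |e_n| = 10^(-8) and C = 2.5:
    |e_{n+1}| ≈ 2.5 × (10^(-8))² = 2.5 × 10^(-16)

(a) 2 (quadratic); (b) |e_{n+1}| ≈ 2.500e-16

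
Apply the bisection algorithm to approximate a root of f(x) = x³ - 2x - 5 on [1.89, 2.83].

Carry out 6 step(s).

f(x) = x³ - 2x - 5
Initial interval: [1.89, 2.83]

Iteration 1:
  c_1 = (1.890000 + 2.830000)/2 = 2.360000
  f(c_1) = f(2.360000) = 3.424256
  f(a) × f(c) < 0, new interval: [1.890000, 2.360000]
Iteration 2:
  c_2 = (1.890000 + 2.360000)/2 = 2.125000
  f(c_2) = f(2.125000) = 0.345703
  f(a) × f(c) < 0, new interval: [1.890000, 2.125000]
Iteration 3:
  c_3 = (1.890000 + 2.125000)/2 = 2.007500
  f(c_3) = f(2.007500) = -0.924662
  f(a) × f(c) ≥ 0, new interval: [2.007500, 2.125000]
Iteration 4:
  c_4 = (2.007500 + 2.125000)/2 = 2.066250
  f(c_4) = f(2.066250) = -0.310875
  f(a) × f(c) ≥ 0, new interval: [2.066250, 2.125000]
Iteration 5:
  c_5 = (2.066250 + 2.125000)/2 = 2.095625
  f(c_5) = f(2.095625) = 0.011989
  f(a) × f(c) < 0, new interval: [2.066250, 2.095625]
Iteration 6:
  c_6 = (2.066250 + 2.095625)/2 = 2.080938
  f(c_6) = f(2.080938) = -0.150790
  f(a) × f(c) ≥ 0, new interval: [2.080938, 2.095625]

After 6 iteration(s), the approximation is c_6 = 2.080938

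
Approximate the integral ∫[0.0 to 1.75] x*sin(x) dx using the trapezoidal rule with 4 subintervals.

f(x) = x*sin(x)
a = 0.0, b = 1.75, n = 4
h = (b - a)/n = 0.437500

Trapezoidal rule: (h/2)[f(x₀) + 2f(x₁) + 2f(x₂) + ... + f(xₙ)]

x_0 = 0.0000, f(x_0) = 0.000000, coefficient = 1
x_1 = 0.4375, f(x_1) = 0.185358, coefficient = 2
x_2 = 0.8750, f(x_2) = 0.671601, coefficient = 2
x_3 = 1.3125, f(x_3) = 1.268960, coefficient = 2
x_4 = 1.7500, f(x_4) = 1.721975, coefficient = 1

I ≈ (0.437500/2) × 5.973813 = 1.306772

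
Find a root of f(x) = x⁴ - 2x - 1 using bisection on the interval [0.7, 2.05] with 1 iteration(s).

f(x) = x⁴ - 2x - 1
Initial interval: [0.7, 2.05]

Iteration 1:
  c_1 = (0.700000 + 2.050000)/2 = 1.375000
  f(c_1) = f(1.375000) = -0.175537
  f(a) × f(c) ≥ 0, new interval: [1.375000, 2.050000]

After 1 iteration(s), the approximation is c_1 = 1.375000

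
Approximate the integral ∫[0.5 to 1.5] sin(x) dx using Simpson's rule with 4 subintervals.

f(x) = sin(x)
a = 0.5, b = 1.5, n = 4
h = (b - a)/n = 0.250000

Simpson's rule: (h/3)[f(x₀) + 4f(x₁) + 2f(x₂) + ... + f(xₙ)]

x_0 = 0.5000, f(x_0) = 0.479426, coefficient = 1
x_1 = 0.7500, f(x_1) = 0.681639, coefficient = 4
x_2 = 1.0000, f(x_2) = 0.841471, coefficient = 2
x_3 = 1.2500, f(x_3) = 0.948985, coefficient = 4
x_4 = 1.5000, f(x_4) = 0.997495, coefficient = 1

I ≈ (0.250000/3) × 9.682356 = 0.806863
Exact value: 0.806845
Error: 0.000018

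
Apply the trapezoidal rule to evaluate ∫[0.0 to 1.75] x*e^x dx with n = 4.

f(x) = x*e^x
a = 0.0, b = 1.75, n = 4
h = (b - a)/n = 0.437500

Trapezoidal rule: (h/2)[f(x₀) + 2f(x₁) + 2f(x₂) + ... + f(xₙ)]

x_0 = 0.0000, f(x_0) = 0.000000, coefficient = 1
x_1 = 0.4375, f(x_1) = 0.677613, coefficient = 2
x_2 = 0.8750, f(x_2) = 2.099016, coefficient = 2
x_3 = 1.3125, f(x_3) = 4.876529, coefficient = 2
x_4 = 1.7500, f(x_4) = 10.070555, coefficient = 1

I ≈ (0.437500/2) × 25.376871 = 5.551191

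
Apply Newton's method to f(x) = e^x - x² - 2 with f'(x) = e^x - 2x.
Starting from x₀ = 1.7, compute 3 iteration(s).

f(x) = e^x - x² - 2
f'(x) = e^x - 2x
x₀ = 1.7

Newton-Raphson formula: x_{n+1} = x_n - f(x_n)/f'(x_n)

Iteration 1:
  f(1.700000) = 0.583947
  f'(1.700000) = 2.073947
  x_1 = 1.700000 - 0.583947/2.073947 = 1.418437
Iteration 2:
  f(1.418437) = 0.118695
  f'(1.418437) = 1.293785
  x_2 = 1.418437 - 0.118695/1.293785 = 1.326694
Iteration 3:
  f(1.326694) = 0.008447
  f'(1.326694) = 1.115176
  x_3 = 1.326694 - 0.008447/1.115176 = 1.319119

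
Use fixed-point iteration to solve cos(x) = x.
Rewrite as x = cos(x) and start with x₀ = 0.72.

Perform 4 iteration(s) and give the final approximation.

Equation: cos(x) = x
Fixed-point form: x = cos(x)
x₀ = 0.72

x_1 = g(0.720000) = 0.751806
x_2 = g(0.751806) = 0.730457
x_3 = g(0.730457) = 0.744870
x_4 = g(0.744870) = 0.735176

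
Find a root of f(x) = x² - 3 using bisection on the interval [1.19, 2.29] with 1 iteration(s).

f(x) = x² - 3
Initial interval: [1.19, 2.29]

Iteration 1:
  c_1 = (1.190000 + 2.290000)/2 = 1.740000
  f(c_1) = f(1.740000) = 0.027600
  f(a) × f(c) < 0, new interval: [1.190000, 1.740000]

After 1 iteration(s), the approximation is c_1 = 1.740000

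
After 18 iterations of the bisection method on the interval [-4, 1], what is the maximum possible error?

Bisection error bound: |error| ≤ (b-a)/2^n
|error| ≤ (1 - (-4))/2^18 = 5/2^18
|error| ≤ 0.0000190735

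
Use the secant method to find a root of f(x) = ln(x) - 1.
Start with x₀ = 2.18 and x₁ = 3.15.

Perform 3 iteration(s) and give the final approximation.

f(x) = ln(x) - 1
x₀ = 2.18, x₁ = 3.15

Secant formula: x_{n+1} = x_n - f(x_n)(x_n - x_{n-1})/(f(x_n) - f(x_{n-1}))

Iteration 1:
  f(2.180000) = -0.220675
  f(3.150000) = 0.147402
  x_2 = 3.150000 - 0.147402×(3.150000 - 2.180000)/(0.147402 - (-0.220675))
       = 2.761548
Iteration 2:
  f(3.150000) = 0.147402
  f(2.761548) = 0.015791
  x_3 = 2.761548 - 0.015791×(2.761548 - 3.150000)/(0.015791 - 0.147402)
       = 2.714939
Iteration 3:
  f(2.761548) = 0.015791
  f(2.714939) = -0.001230
  x_4 = 2.714939 - (-0.001230)×(2.714939 - 2.761548)/(-0.001230 - 0.015791)
       = 2.718308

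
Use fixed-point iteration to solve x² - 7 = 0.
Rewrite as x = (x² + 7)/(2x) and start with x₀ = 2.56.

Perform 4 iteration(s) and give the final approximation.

Equation: x² - 7 = 0
Fixed-point form: x = (x² + 7)/(2x)
x₀ = 2.56

x_1 = g(2.560000) = 2.647187
x_2 = g(2.647187) = 2.645752
x_3 = g(2.645752) = 2.645751
x_4 = g(2.645751) = 2.645751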